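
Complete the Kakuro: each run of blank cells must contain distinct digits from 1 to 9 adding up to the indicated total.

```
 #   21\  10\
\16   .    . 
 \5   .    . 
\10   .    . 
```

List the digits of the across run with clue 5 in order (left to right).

4, 1

16 in 2 cells must be {7,9}.
The 16 across and the 10 down share only 7, so R1C2 = 7.
The 5 across and the 21 down share only 4, so R2C1 = 4.
R2C2 = 5 − 4 = 1 completes the 5 across.
R3C2 = 10 − 8 = 2 completes the 10 down.
R1C1 = 16 − 7 = 9 completes the 16 across.
R3C1 = 10 − 2 = 8 completes the 10 across.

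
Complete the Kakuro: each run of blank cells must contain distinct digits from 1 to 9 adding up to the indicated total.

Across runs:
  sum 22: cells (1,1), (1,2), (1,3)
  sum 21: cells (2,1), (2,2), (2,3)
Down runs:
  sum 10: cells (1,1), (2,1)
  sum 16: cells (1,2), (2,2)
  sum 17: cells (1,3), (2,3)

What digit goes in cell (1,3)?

16 in 2 cells must be {7,9}; 17 in 2 cells must be {8,9}.
Nothing is forced directly, so branch on (1,3), whose candidates are 8 or 9. If (1,3) = 8: that forces (1,1) = 9, after which (1,2) would have to be in {5} for the 22 across but in {7,9} for the 16 down — contradiction. So (1,3) = 9.
Given what's placed, (1,2) must be 7 to fit the 22 across and 16 down.
(2,2) = 16 − 7 = 9 completes the 16 down.
(2,3) = 17 − 9 = 8 completes the 17 down.
(1,1) = 22 − 16 = 6 completes the 22 across.
(2,1) = 21 − 17 = 4 completes the 21 across.

9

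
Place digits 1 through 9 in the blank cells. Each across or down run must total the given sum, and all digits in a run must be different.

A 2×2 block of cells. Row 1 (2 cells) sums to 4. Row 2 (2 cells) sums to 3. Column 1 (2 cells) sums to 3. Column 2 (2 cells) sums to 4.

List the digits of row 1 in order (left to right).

1, 3

4 in 2 cells must be {1,3}; 3 in 2 cells must be {1,2}.
The 4 across and the 3 down share only 1, so (1,1) = 1.
(1,2) = 4 − 1 = 3 completes the 4 across.
(2,1) = 3 − 1 = 2 completes the 3 down.
(2,2) = 3 − 2 = 1 completes the 3 across.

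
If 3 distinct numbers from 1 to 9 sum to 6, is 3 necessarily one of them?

The only way to make 6 from 3 distinct digits is {1,2,3}, which contains 3.

Yes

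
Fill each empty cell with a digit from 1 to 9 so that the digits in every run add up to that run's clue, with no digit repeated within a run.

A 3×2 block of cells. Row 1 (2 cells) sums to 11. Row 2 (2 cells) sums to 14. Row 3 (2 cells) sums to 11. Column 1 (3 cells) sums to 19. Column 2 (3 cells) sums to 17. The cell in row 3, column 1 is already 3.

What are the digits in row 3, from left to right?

Given what's placed, (2,1) must be 9 to fit the 14 across and 19 down.
(2,2) = 14 − 9 = 5 completes the 14 across.
(3,2) = 11 − 3 = 8 completes the 11 across.
(1,1) = 19 − 12 = 7 completes the 19 down.
(1,2) = 11 − 7 = 4 completes the 11 across.

3 8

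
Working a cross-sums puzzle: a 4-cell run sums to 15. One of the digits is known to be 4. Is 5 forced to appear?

No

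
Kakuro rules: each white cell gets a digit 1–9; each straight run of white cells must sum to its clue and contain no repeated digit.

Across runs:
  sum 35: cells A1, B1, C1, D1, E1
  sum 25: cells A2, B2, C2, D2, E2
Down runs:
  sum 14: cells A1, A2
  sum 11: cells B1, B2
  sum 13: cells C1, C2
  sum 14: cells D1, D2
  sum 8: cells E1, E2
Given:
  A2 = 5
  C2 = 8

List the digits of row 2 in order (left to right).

35 in 5 cells must be {5,6,7,8,9}.
A1 = 14 − 5 = 9 completes the 14 down.
C1 = 13 − 8 = 5 completes the 13 down.
No cell is forced outright now. D2 can only be 6 or 9 (the digits allowed by both its 25 across and its 14 down). If D2 = 9: then D1 would have to be in {6,7,8} for the 35 across but in {5} for the 14 down — contradiction. So D2 = 6.
D1 = 14 − 6 = 8 completes the 14 down.
E2 = 2: the only remaining digit allowed by both the 25 across and the 8 down.
E1 = 8 − 2 = 6 completes the 8 down.
B2 = 25 − 21 = 4 completes the 25 across.

5 4 8 6 2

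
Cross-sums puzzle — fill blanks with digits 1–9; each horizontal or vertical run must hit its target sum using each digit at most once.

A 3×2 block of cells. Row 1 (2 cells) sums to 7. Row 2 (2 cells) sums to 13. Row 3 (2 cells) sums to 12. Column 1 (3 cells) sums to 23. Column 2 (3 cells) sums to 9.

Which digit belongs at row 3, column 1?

9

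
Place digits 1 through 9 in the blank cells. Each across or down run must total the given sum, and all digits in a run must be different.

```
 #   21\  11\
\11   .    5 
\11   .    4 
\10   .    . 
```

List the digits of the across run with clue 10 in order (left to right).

R1C1 = 11 − 5 = 6 completes the 11 across.
R2C1 = 11 − 4 = 7 completes the 11 across.
R3C1 = 21 − 13 = 8 completes the 21 down.
R3C2 = 10 − 8 = 2 completes the 10 across.

8 2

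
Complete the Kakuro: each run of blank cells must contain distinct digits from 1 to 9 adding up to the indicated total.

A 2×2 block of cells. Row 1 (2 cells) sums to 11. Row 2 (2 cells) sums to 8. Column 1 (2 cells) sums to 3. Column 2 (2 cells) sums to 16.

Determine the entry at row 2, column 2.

3 in 2 cells must be {1,2}; 16 in 2 cells must be {7,9}.
The 11 across and the 3 down share only 2, so (1,1) = 2.
(1,2) = 11 − 2 = 9 completes the 11 across.
(2,1) = 3 − 2 = 1 completes the 3 down.
(2,2) = 8 − 1 = 7 completes the 8 across.

7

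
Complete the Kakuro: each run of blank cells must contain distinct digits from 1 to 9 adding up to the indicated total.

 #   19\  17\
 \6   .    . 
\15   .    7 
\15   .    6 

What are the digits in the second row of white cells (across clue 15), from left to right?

8, 7

R1C2 = 17 − 13 = 4 completes the 17 down.
R2C1 = 15 − 7 = 8 completes the 15 across.
R3C1 = 15 − 6 = 9 completes the 15 across.
R1C1 = 6 − 4 = 2 completes the 6 across.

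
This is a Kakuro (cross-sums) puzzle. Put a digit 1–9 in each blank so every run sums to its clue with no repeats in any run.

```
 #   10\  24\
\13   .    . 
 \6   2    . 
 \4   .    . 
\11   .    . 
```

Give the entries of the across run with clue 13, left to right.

4 9

4 in 2 cells must be {1,3}; 10 in 4 cells must be {1,2,3,4}.
Given what's placed, R1C1 must be 4 to fit the 13 across and 10 down.
R1C2 = 13 − 4 = 9 completes the 13 across.
R2C2 = 6 − 2 = 4 completes the 6 across.
Given what's placed, R3C2 must be 3 to fit the 4 across and 24 down.
Given what's placed, R4C1 must be 3 to fit the 11 across and 10 down.
R4C2 = 11 − 3 = 8 completes the 11 across.
R3C1 = 4 − 3 = 1 completes the 4 across.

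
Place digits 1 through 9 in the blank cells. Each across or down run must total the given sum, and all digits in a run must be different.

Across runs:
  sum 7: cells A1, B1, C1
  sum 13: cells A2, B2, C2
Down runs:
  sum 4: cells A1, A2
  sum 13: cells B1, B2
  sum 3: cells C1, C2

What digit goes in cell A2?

3

7 in 3 cells must be {1,2,4}; 4 in 2 cells must be {1,3}; 3 in 2 cells must be {1,2}.
The 7 across and the 4 down share only 1, so A1 = 1.
Given what's placed, B1 must be 4 to fit the 7 across and 13 down.
C1 = 7 − 5 = 2 completes the 7 across.
A2 = 4 − 1 = 3 completes the 4 down.
B2 = 13 − 4 = 9 completes the 13 down.
C2 = 13 − 12 = 1 completes the 13 across.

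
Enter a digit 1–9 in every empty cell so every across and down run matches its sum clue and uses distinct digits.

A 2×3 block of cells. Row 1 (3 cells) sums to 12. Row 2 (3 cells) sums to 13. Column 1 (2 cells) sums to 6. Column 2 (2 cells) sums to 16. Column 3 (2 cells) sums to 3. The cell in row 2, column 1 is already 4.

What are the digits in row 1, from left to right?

2 9 1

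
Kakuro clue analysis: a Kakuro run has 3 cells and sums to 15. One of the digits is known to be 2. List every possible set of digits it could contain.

{2,4,9}; {2,5,8}; {2,6,7}

3 distinct digits from 1–9 sum between 6 and 24.
Keeping only sets containing 2.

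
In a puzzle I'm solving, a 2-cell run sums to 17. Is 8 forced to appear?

The only way to make 17 from 2 distinct digits is {8,9}, which contains 8.

Yes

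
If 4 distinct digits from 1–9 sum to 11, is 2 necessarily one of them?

The only way to make 11 from 4 distinct digits is {1,2,3,5}, which contains 2.

Yes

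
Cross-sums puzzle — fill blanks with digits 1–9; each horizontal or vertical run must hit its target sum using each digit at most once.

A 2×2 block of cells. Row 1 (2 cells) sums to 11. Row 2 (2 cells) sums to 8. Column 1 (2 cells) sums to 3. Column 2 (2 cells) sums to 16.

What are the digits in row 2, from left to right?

1 7

3 in 2 cells must be {1,2}; 16 in 2 cells must be {7,9}.
The 11 across and the 3 down share only 2, so (1,1) = 2.
(1,2) = 11 − 2 = 9 completes the 11 across.
(2,1) = 3 − 2 = 1 completes the 3 down.
(2,2) = 8 − 1 = 7 completes the 8 across.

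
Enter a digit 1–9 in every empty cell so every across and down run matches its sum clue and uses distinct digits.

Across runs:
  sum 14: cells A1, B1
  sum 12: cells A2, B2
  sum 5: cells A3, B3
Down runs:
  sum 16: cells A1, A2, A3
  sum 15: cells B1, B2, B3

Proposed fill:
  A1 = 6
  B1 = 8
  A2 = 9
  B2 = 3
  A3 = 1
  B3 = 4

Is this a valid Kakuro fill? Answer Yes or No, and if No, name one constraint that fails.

Across: 6+8=14; 9+3=12; 1+4=5. Down: 6+9+1=16; 8+3+4=15. No digit repeats within any run.

Yes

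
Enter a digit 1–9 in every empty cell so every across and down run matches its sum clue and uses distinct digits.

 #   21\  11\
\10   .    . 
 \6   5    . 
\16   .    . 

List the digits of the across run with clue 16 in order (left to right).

16 in 2 cells must be {7,9}.
R2C2 = 6 − 5 = 1 completes the 6 across.
Given what's placed, R3C2 must be 7 to fit the 16 across and 11 down.
R1C2 = 11 − 8 = 3 completes the 11 down.
R3C1 = 16 − 7 = 9 completes the 16 across.
R1C1 = 10 − 3 = 7 completes the 10 across.

9, 7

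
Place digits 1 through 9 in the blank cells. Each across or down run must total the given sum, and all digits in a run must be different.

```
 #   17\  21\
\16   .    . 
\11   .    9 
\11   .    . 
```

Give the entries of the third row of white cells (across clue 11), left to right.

16 in 2 cells must be {7,9}.
R1C2 = 7: the only remaining digit allowed by both the 16 across and the 21 down.
R2C1 = 11 − 9 = 2 completes the 11 across.
R3C2 = 21 − 16 = 5 completes the 21 down.
R1C1 = 16 − 7 = 9 completes the 16 across.
R3C1 = 11 − 5 = 6 completes the 11 across.

6, 5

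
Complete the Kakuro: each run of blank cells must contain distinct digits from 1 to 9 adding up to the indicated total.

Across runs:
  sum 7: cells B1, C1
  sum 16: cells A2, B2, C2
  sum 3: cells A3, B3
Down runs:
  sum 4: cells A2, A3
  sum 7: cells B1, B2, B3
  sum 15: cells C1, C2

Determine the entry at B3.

2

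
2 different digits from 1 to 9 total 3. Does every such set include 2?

The only way to make 3 from 2 distinct digits is {1,2}, which contains 2.

Yes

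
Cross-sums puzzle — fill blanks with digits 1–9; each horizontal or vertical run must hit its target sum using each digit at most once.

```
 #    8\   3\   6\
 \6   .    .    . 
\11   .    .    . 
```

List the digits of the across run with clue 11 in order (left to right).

5 2 4

6 in 3 cells must be {1,2,3}; 3 in 2 cells must be {1,2}.
Nothing is forced directly, so branch on R1C2, whose candidates are 1 or 2. If R1C2 = 2: that forces R1C3 = 1, R2C2 = 1, after which R2C3 would have to be in {2,3,4,6,7,8} for the 11 across but in {5} for the 6 down — contradiction. So R1C2 = 1.
Given what's placed, R1C3 must be 2 to fit the 6 across and 6 down.
R2C2 = 3 − 1 = 2 completes the 3 down.
R2C3 = 6 − 2 = 4 completes the 6 down.
R1C1 = 6 − 3 = 3 completes the 6 across.
R2C1 = 11 − 6 = 5 completes the 11 across.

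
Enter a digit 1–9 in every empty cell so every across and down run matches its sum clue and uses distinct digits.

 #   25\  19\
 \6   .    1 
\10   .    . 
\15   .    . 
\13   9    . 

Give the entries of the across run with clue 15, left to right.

7 8

R1C1 = 6 − 1 = 5 completes the 6 across.
R4C2 = 13 − 9 = 4 completes the 13 across.
No cell is forced outright now. R3C1 can only be 7 or 8 (the digits allowed by both its 15 across and its 25 down). If R3C1 = 8: that forces R2C1 = 3, after which R2C2 would have to be in {7} for the 10 across but in {5,6,8,9} for the 19 down — contradiction. So R3C1 = 7.
R2C1 = 25 − 21 = 4 completes the 25 down.
R2C2 = 10 − 4 = 6 completes the 10 across.
R3C2 = 15 − 7 = 8 completes the 15 across.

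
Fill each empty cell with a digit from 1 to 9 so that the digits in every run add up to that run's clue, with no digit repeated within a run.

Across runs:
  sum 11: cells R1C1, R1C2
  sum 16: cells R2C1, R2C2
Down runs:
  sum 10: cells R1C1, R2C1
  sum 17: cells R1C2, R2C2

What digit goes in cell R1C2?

8

16 in 2 cells must be {7,9}; 17 in 2 cells must be {8,9}.
The 16 across and the 17 down share only 9, so R2C2 = 9.
R1C2 = 17 − 9 = 8 completes the 17 down.
R2C1 = 16 − 9 = 7 completes the 16 across.
R1C1 = 11 − 8 = 3 completes the 11 across.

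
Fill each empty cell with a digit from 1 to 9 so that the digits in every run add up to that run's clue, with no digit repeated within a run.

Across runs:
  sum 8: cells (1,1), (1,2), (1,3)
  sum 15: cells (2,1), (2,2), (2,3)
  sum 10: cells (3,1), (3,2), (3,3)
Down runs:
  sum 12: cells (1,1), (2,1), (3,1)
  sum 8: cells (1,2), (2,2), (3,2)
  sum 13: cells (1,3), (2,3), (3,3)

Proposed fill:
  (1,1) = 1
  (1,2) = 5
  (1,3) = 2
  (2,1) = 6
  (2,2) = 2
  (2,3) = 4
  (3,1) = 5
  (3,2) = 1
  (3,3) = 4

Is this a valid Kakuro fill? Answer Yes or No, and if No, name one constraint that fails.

No — the across run (2,1)–(2,3) sums to 12, not 15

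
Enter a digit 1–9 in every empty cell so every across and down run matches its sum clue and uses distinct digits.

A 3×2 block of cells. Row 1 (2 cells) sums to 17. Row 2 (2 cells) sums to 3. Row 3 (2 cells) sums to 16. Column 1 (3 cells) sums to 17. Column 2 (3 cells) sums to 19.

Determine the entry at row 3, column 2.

17 in 2 cells must be {8,9}; 3 in 2 cells must be {1,2}; 16 in 2 cells must be {7,9}.
The 3 across and the 19 down share only 2, so (2,2) = 2.
Given what's placed, (3,2) must be 9 to fit the 16 across and 19 down.
(1,2) = 19 − 11 = 8 completes the 19 down.
(2,1) = 3 − 2 = 1 completes the 3 across.
(3,1) = 16 − 9 = 7 completes the 16 across.
(1,1) = 17 − 8 = 9 completes the 17 across.

9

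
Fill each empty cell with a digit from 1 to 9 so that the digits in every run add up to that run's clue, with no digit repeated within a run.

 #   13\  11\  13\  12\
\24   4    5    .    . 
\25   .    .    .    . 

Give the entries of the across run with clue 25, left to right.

9 6 7 3

R2C1 = 13 − 4 = 9 completes the 13 down.
R2C2 = 11 − 5 = 6 completes the 11 down.
Nothing is forced directly, so branch on R2C3, whose candidates are 7 or 8. If R2C3 = 8: then R1C3 would have to be in {6,7,8,9} for the 24 across but in {5} for the 13 down — contradiction. So R2C3 = 7.
R1C3 = 13 − 7 = 6 completes the 13 down.
R1C4 = 24 − 15 = 9 completes the 24 across.
R2C4 = 25 − 22 = 3 completes the 25 across.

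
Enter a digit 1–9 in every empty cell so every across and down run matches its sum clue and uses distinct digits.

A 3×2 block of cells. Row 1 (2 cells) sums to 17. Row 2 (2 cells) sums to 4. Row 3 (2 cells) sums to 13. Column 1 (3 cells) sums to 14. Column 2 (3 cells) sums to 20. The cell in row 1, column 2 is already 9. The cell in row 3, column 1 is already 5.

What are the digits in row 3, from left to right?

17 in 2 cells must be {8,9}; 4 in 2 cells must be {1,3}.
(1,1) = 17 − 9 = 8 completes the 17 across.
(2,1) = 14 − 13 = 1 completes the 14 down.
(2,2) = 4 − 1 = 3 completes the 4 across.
(3,2) = 13 − 5 = 8 completes the 13 across.

5, 8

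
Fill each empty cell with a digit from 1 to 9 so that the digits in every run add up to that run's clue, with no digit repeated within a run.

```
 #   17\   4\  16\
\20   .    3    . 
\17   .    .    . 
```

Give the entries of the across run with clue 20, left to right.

17 in 2 cells must be {8,9}; 4 in 2 cells must be {1,3}; 16 in 2 cells must be {7,9}.
R1C3 = 9: the only remaining digit allowed by both the 20 across and the 16 down.
R2C2 = 4 − 3 = 1 completes the 4 down.
R2C3 = 16 − 9 = 7 completes the 16 down.
R1C1 = 20 − 12 = 8 completes the 20 across.
R2C1 = 17 − 8 = 9 completes the 17 across.

8 3 9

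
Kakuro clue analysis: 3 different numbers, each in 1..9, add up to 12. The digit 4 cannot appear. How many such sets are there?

4

3 distinct digits from 1–9 sum between 6 and 24.
Dropping sets that contain 4.
Enumerating: {1,2,9}, {1,3,8}, {1,5,6}, {2,3,7}.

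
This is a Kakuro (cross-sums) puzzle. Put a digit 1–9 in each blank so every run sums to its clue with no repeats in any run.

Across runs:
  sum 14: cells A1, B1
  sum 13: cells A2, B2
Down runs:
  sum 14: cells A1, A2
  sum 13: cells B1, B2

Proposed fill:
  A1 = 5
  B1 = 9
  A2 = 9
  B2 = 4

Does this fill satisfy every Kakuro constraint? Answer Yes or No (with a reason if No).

Across: 5+9=14; 9+4=13. Down: 5+9=14; 9+4=13. No digit repeats within any run.

Yes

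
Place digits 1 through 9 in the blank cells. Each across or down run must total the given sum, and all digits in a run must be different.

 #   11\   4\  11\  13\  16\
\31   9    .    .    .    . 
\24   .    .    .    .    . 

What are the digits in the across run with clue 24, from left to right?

2 1 7 5 9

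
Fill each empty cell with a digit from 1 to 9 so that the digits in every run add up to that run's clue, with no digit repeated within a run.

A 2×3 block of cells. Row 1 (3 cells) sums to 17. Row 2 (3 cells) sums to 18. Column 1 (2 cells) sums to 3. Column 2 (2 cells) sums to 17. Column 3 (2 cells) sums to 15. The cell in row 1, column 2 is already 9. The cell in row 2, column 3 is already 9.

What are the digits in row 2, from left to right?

3 in 2 cells must be {1,2}; 17 in 2 cells must be {8,9}.
(1,3) = 15 − 9 = 6 completes the 15 down.
(2,2) = 17 − 9 = 8 completes the 17 down.
(1,1) = 17 − 15 = 2 completes the 17 across.
(2,1) = 18 − 17 = 1 completes the 18 across.

1, 8, 9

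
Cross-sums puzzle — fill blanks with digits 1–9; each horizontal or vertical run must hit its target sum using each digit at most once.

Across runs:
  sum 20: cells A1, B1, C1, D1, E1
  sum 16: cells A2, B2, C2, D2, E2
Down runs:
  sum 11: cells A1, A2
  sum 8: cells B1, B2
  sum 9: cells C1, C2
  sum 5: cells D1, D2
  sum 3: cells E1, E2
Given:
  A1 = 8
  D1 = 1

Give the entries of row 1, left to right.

8, 6, 3, 1, 2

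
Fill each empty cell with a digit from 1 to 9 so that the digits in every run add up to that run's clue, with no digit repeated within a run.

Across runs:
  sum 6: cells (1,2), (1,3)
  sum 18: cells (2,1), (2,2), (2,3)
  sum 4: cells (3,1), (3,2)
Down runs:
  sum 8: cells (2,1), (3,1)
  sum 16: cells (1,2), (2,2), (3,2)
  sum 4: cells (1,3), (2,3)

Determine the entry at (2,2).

4 in 2 cells must be {1,3}.
The 6 across and the 4 down share only 1, so (1,3) = 1.
(2,3) = 4 − 1 = 3 completes the 4 down.
(1,2) = 6 − 1 = 5 completes the 6 across.
(3,2) = 3: the only remaining digit allowed by both the 4 across and the 16 down.
(2,2) = 16 − 8 = 8 completes the 16 down.
(3,1) = 4 − 3 = 1 completes the 4 across.
(2,1) = 18 − 11 = 7 completes the 18 across.

8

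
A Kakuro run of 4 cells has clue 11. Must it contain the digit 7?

The only way to make 11 from 4 distinct digits is {1,2,3,5}, which does not contain 7.

No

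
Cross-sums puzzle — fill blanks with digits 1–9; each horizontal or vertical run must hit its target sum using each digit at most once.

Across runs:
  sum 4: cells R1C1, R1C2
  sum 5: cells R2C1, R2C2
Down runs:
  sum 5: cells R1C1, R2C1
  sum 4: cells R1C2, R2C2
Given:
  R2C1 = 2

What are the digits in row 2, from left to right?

2 3

4 in 2 cells must be {1,3}.
R1C1 = 5 − 2 = 3 completes the 5 down.
R1C2 = 4 − 3 = 1 completes the 4 across.
R2C2 = 5 − 2 = 3 completes the 5 across.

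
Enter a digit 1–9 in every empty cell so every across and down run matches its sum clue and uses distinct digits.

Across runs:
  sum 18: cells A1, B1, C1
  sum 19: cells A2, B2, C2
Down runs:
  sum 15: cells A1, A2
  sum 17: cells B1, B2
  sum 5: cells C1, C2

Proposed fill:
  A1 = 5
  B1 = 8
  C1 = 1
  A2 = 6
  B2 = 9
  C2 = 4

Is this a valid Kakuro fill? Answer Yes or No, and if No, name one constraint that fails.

No — the across run A1–C1 sums to 14, not 18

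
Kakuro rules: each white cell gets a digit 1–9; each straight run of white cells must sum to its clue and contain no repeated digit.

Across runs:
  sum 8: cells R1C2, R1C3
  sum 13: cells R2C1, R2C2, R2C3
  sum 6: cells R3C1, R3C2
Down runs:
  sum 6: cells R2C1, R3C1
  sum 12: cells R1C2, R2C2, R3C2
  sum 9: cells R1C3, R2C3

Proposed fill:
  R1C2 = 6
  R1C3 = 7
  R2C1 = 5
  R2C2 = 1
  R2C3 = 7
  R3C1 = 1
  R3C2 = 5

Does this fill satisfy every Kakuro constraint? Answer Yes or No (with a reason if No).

No — the down run R1C3–R2C3 sums to 14, not 9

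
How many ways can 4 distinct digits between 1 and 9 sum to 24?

8

4 distinct digits from 1–9 sum between 10 and 30.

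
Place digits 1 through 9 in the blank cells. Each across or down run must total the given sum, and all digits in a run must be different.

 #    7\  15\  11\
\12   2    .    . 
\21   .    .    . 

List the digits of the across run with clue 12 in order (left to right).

2, 6, 4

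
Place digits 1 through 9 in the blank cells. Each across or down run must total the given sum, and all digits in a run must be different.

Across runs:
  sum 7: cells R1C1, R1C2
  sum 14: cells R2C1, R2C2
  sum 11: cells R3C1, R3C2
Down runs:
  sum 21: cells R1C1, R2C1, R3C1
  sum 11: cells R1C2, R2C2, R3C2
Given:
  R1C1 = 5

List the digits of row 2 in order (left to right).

9 5

R1C2 = 7 − 5 = 2 completes the 7 across.
Given what's placed, R2C1 must be 9 to fit the 14 across and 21 down.
R2C2 = 14 − 9 = 5 completes the 14 across.
R3C1 = 21 − 14 = 7 completes the 21 down.
R3C2 = 11 − 7 = 4 completes the 11 across.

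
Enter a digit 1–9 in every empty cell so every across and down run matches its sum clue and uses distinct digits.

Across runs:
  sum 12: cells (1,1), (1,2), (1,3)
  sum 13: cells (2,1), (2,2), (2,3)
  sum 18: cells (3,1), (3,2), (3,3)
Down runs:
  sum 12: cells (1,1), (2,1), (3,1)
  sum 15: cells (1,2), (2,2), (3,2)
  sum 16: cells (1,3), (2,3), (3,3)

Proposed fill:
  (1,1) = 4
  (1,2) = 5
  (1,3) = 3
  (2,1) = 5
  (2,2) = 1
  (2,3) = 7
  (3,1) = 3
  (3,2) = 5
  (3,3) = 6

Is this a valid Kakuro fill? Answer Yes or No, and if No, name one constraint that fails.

No — the down run (1,2)–(3,2) sums to 11, not 15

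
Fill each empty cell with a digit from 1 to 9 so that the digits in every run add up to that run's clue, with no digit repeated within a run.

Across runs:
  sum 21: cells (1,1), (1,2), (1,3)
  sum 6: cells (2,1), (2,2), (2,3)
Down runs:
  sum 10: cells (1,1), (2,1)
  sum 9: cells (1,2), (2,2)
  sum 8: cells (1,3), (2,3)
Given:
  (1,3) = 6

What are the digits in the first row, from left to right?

7 8 6

6 in 3 cells must be {1,2,3}.
(2,3) = 8 − 6 = 2 completes the 8 down.
Nothing is forced directly, so branch on (2,1), whose candidates are 1 or 3. If (2,1) = 1: then (1,1) would have to be in {7,8} for the 21 across but in {9} for the 10 down — contradiction. So (2,1) = 3.
(1,1) = 10 − 3 = 7 completes the 10 down.
(1,2) = 21 − 13 = 8 completes the 21 across.
(2,2) = 6 − 5 = 1 completes the 6 across.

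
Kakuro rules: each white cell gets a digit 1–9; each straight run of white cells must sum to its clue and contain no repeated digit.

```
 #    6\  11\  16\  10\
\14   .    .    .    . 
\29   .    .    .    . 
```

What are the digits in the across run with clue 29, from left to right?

5 7 9 8

29 in 4 cells must be {5,7,8,9}; 16 in 2 cells must be {7,9}.
Only 7 fits R1C3 under both its across sum 14 and down sum 16.
The 29 across and the 6 down share only 5, so R2C1 = 5.
R2C3 = 16 − 7 = 9 completes the 16 down.
R1C1 = 6 − 5 = 1 completes the 6 down.
No cell is forced outright now. R2C2 can only be 7 or 8 (the digits allowed by both its 29 across and its 11 down). If R2C2 = 8: then R1C2 would have to be in {2,4} for the 14 across but in {3} for the 11 down — contradiction. So R2C2 = 7.
R1C2 = 11 − 7 = 4 completes the 11 down.
R1C4 = 14 − 12 = 2 completes the 14 across.
R2C4 = 29 − 21 = 8 completes the 29 across.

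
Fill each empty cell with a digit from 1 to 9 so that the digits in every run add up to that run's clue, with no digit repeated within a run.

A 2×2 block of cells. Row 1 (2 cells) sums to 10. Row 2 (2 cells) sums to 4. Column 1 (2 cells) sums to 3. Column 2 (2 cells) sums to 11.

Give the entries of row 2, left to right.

1 3

4 in 2 cells must be {1,3}; 3 in 2 cells must be {1,2}.
The 4 across and the 3 down share only 1, so (2,1) = 1.
(2,2) = 4 − 1 = 3 completes the 4 across.
(1,1) = 3 − 1 = 2 completes the 3 down.
(1,2) = 10 − 2 = 8 completes the 10 across.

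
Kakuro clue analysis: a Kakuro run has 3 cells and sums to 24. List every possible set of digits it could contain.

3 distinct digits from 1–9 sum between 6 and 24.
Only one set works: {7,8,9}.

{7,8,9}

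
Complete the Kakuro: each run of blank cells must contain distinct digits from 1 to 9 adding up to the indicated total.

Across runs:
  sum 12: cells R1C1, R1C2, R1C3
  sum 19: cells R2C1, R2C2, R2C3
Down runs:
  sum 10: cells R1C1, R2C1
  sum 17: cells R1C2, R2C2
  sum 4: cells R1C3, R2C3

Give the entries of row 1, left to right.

3 8 1

17 in 2 cells must be {8,9}; 4 in 2 cells must be {1,3}.
The 19 across and the 4 down share only 3, so R2C3 = 3.
R1C3 = 4 − 3 = 1 completes the 4 down.
Given what's placed, R2C2 must be 9 to fit the 19 across and 17 down.
R1C2 = 17 − 9 = 8 completes the 17 down.
R2C1 = 19 − 12 = 7 completes the 19 across.
R1C1 = 12 − 9 = 3 completes the 12 across.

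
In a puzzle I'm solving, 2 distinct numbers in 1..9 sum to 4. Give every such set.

{1,3}

2 distinct digits from 1–9 sum between 3 and 17.
Only one set works: {1,3}.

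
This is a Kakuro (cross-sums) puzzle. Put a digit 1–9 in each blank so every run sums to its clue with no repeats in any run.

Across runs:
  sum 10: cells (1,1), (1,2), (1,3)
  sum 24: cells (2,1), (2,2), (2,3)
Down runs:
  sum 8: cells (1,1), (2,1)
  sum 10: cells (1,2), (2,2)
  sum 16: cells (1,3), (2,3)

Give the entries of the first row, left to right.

1 2 7

24 in 3 cells must be {7,8,9}; 16 in 2 cells must be {7,9}.
The 10 across and the 16 down share only 7, so (1,3) = 7.
The 24 across and the 8 down share only 7, so (2,1) = 7.
(2,3) = 16 − 7 = 9 completes the 16 down.
(1,1) = 8 − 7 = 1 completes the 8 down.
(1,2) = 10 − 8 = 2 completes the 10 across.
(2,2) = 24 − 16 = 8 completes the 24 across.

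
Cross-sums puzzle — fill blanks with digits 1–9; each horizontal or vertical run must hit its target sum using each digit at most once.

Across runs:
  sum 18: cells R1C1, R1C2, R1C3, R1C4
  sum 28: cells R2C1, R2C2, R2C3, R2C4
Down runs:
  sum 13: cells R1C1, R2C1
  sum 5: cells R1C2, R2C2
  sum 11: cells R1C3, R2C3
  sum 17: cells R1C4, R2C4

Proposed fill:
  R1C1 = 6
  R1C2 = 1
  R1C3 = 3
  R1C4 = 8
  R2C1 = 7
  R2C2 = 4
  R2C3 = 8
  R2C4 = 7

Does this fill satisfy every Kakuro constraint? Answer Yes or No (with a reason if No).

No — the down run R1C4–R2C4 sums to 15, not 17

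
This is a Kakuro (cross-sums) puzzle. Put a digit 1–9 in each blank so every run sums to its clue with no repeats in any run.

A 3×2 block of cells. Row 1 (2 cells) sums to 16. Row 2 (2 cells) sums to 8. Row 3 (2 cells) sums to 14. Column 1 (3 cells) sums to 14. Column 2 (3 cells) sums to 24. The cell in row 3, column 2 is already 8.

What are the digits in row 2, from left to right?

16 in 2 cells must be {7,9}; 24 in 3 cells must be {7,8,9}.
Given what's placed, (2,2) must be 7 to fit the 8 across and 24 down.
(3,1) = 14 − 8 = 6 completes the 14 across.
(1,1) = 7: the only remaining digit allowed by both the 16 across and the 14 down.
(1,2) = 16 − 7 = 9 completes the 16 across.
(2,1) = 8 − 7 = 1 completes the 8 across.

1 7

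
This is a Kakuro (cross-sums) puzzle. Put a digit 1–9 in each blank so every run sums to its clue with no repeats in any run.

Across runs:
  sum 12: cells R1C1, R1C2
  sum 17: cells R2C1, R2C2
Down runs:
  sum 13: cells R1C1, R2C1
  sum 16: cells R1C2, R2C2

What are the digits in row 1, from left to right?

5 7

17 in 2 cells must be {8,9}; 16 in 2 cells must be {7,9}.
The 17 across and the 16 down share only 9, so R2C2 = 9.
R1C2 = 16 − 9 = 7 completes the 16 down.
R2C1 = 17 − 9 = 8 completes the 17 across.
R1C1 = 12 − 7 = 5 completes the 12 across.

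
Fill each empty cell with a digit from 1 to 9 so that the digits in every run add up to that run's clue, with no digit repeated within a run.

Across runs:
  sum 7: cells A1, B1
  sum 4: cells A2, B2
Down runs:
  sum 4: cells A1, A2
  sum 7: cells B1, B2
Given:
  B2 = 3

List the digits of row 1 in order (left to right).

3, 4

4 in 2 cells must be {1,3}.
B1 = 7 − 3 = 4 completes the 7 down.
A2 = 4 − 3 = 1 completes the 4 across.
A1 = 7 − 4 = 3 completes the 7 across.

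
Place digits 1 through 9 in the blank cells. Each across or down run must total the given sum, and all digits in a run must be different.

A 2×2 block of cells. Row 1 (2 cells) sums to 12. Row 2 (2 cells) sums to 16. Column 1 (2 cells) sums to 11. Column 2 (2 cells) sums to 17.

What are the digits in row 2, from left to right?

16 in 2 cells must be {7,9}; 17 in 2 cells must be {8,9}.
The 16 across and the 17 down share only 9, so (2,2) = 9.
(1,2) = 17 − 9 = 8 completes the 17 down.
(2,1) = 16 − 9 = 7 completes the 16 across.
(1,1) = 12 − 8 = 4 completes the 12 across.

7 9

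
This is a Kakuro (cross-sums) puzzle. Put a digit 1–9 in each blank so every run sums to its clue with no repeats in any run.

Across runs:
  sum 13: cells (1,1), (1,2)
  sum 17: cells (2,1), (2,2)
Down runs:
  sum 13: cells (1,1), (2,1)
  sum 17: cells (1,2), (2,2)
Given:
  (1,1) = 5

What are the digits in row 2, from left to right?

17 in 2 cells must be {8,9}.
(1,2) = 13 − 5 = 8 completes the 13 across.
(2,1) = 13 − 5 = 8 completes the 13 down.
(2,2) = 17 − 8 = 9 completes the 17 across.

8, 9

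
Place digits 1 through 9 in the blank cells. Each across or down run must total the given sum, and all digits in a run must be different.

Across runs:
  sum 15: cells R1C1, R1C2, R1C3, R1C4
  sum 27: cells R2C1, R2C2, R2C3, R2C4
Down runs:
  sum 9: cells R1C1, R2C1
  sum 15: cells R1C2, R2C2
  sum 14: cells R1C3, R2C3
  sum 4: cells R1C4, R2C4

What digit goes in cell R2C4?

3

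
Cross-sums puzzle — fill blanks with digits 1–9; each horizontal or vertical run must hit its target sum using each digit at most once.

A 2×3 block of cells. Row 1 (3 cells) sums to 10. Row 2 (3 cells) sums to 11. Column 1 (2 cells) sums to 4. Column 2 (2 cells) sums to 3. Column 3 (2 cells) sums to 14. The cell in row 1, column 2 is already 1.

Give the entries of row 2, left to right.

1, 2, 8

4 in 2 cells must be {1,3}; 3 in 2 cells must be {1,2}.
(1,1) = 3: the only remaining digit allowed by both the 10 across and the 4 down.
(1,3) = 10 − 4 = 6 completes the 10 across.
(2,1) = 4 − 3 = 1 completes the 4 down.
(2,2) = 3 − 1 = 2 completes the 3 down.
(2,3) = 11 − 3 = 8 completes the 11 across.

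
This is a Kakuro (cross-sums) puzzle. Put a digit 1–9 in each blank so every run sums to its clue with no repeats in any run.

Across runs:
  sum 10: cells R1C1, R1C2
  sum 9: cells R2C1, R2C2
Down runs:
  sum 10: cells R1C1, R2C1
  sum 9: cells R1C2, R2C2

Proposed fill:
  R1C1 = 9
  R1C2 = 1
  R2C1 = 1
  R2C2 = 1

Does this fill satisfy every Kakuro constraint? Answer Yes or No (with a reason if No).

No — the down run R1C2–R2C2 sums to 2, not 9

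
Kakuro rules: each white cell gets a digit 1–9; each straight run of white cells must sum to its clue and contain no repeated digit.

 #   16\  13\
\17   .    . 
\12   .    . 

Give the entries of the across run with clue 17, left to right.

17 in 2 cells must be {8,9}; 16 in 2 cells must be {7,9}.
The 17 across and the 16 down share only 9, so R1C1 = 9.
R1C2 = 17 − 9 = 8 completes the 17 across.
R2C1 = 16 − 9 = 7 completes the 16 down.
R2C2 = 12 − 7 = 5 completes the 12 across.

9 8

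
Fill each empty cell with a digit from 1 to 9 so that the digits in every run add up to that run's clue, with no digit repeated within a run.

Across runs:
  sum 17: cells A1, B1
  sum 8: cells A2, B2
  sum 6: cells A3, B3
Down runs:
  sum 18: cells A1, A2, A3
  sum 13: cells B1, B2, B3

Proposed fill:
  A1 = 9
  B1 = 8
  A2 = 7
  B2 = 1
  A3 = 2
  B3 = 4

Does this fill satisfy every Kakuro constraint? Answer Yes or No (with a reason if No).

Yes

Across: 9+8=17; 7+1=8; 2+4=6. Down: 9+7+2=18; 8+1+4=13. No digit repeats within any run.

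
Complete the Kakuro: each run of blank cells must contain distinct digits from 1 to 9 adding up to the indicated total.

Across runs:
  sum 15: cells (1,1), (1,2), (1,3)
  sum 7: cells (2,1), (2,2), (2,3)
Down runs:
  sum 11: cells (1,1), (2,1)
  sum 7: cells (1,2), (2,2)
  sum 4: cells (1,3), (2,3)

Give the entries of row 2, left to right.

7 in 3 cells must be {1,2,4}; 4 in 2 cells must be {1,3}.
The 7 across and the 4 down share only 1, so (2,3) = 1.
(1,3) = 4 − 1 = 3 completes the 4 down.
Nothing is forced directly, so branch on (2,1), whose candidates are 2 or 4. If (2,1) = 2: then (1,1) would have to be in {4,5,7,8} for the 15 across but in {9} for the 11 down — contradiction. So (2,1) = 4.
(1,1) = 11 − 4 = 7 completes the 11 down.
(1,2) = 15 − 10 = 5 completes the 15 across.
(2,2) = 7 − 5 = 2 completes the 7 across.

4, 2, 1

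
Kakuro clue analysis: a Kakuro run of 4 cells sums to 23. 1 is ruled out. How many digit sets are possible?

4 distinct digits from 1–9 sum between 10 and 30.
Dropping sets that contain 1.

7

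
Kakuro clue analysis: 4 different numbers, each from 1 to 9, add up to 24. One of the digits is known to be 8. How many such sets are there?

5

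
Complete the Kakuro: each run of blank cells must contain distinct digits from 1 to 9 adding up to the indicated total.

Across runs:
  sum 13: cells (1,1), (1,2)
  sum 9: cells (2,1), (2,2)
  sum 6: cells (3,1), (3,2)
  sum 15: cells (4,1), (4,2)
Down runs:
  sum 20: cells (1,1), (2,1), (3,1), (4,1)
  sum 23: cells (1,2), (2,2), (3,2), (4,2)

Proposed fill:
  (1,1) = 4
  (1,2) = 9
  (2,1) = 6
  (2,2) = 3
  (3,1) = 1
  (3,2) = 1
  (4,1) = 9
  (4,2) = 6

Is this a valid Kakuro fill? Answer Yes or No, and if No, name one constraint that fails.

No — the across run (3,1)–(3,2) sums to 2, not 6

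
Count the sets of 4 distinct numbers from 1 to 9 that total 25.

6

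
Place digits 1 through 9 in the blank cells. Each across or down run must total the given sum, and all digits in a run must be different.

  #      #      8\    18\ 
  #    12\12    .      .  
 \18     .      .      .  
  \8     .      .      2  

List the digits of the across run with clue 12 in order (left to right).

5, 7

R3C1 = 5: the only remaining digit allowed by both the 8 across and the 12 down.
R3C2 = 8 − 7 = 1 completes the 8 across.
R2C1 = 12 − 5 = 7 completes the 12 down.
R2C3 = 9: the only remaining digit allowed by both the 18 across and the 18 down.
R1C3 = 18 − 11 = 7 completes the 18 down.
R2C2 = 18 − 16 = 2 completes the 18 across.
R1C2 = 12 − 7 = 5 completes the 12 across.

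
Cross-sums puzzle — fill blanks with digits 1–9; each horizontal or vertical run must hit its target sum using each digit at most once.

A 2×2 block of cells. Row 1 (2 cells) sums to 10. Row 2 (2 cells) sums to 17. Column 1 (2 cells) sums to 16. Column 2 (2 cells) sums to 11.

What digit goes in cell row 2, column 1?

17 in 2 cells must be {8,9}; 16 in 2 cells must be {7,9}.
The 17 across and the 16 down share only 9, so (2,1) = 9.
(2,2) = 17 − 9 = 8 completes the 17 across.
(1,1) = 16 − 9 = 7 completes the 16 down.
(1,2) = 10 − 7 = 3 completes the 10 across.

9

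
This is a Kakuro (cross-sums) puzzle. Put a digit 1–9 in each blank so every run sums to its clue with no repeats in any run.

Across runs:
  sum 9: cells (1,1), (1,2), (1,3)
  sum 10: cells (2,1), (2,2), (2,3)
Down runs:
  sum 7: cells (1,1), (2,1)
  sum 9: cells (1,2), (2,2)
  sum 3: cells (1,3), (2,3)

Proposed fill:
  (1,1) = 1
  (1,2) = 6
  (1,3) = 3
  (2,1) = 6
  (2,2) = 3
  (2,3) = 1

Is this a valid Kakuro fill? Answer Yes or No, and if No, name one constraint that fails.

No — the across run (1,1)–(1,3) sums to 10, not 9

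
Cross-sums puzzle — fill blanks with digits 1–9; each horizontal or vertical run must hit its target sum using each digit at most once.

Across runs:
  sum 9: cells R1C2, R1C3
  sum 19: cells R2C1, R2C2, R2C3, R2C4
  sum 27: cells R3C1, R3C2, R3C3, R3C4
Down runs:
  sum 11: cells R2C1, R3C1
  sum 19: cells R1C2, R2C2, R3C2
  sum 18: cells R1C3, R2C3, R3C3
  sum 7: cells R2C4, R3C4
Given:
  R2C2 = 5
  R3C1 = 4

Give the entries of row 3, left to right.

4 8 9 6

R2C1 = 11 − 4 = 7 completes the 11 down.
R3C4 = 6: the only remaining digit allowed by both the 27 across and the 7 down.
R2C4 = 7 − 6 = 1 completes the 7 down.
Given what's placed, R3C2 must be 8 to fit the 27 across and 19 down.
R3C3 = 27 − 18 = 9 completes the 27 across.
R1C2 = 19 − 13 = 6 completes the 19 down.
R1C3 = 9 − 6 = 3 completes the 9 across.
R2C3 = 19 − 13 = 6 completes the 19 across.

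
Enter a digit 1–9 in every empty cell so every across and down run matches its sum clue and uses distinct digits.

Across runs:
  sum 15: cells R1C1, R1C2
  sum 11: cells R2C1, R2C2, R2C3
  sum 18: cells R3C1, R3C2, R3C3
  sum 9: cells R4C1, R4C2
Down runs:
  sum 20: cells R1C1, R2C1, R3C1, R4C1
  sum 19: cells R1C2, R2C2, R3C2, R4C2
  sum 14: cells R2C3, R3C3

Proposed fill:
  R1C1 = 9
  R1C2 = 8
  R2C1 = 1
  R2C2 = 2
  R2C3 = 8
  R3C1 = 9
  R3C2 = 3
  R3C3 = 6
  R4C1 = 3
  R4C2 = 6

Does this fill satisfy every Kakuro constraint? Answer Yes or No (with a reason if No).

No — the down run R1C1–R4C1 sums to 22, not 20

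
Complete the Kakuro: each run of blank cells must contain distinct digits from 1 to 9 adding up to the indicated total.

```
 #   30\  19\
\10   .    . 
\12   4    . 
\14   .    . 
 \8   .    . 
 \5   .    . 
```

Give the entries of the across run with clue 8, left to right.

R2C2 = 12 − 4 = 8 completes the 12 across.
Given what's placed, R3C2 must be 5 to fit the 14 across and 19 down.
R3C1 = 14 − 5 = 9 completes the 14 across.
Nothing is forced directly, so branch on R5C1, whose candidates are 2 or 3. If R5C1 = 3: that forces R4C1 = 6, R4C2 = 2, after which R5C2 would have to be in {2} for the 5 across but in {1,3} for the 19 down — contradiction. So R5C1 = 2.
R4C1 = 7: the only remaining digit allowed by both the 8 across and the 30 down.
R4C2 = 8 − 7 = 1 completes the 8 across.

7 1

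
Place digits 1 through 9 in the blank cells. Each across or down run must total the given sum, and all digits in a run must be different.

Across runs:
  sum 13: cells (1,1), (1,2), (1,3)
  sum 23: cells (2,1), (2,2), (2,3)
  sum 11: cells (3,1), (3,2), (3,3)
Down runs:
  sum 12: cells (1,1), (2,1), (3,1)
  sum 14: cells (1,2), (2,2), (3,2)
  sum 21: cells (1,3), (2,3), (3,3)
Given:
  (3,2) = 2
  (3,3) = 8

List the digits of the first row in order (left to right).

23 in 3 cells must be {6,8,9}.
(3,1) = 11 − 10 = 1 completes the 11 across.
No cell is forced outright now. (2,2) can only be 8 or 9 (the digits allowed by both its 23 across and its 14 down). If (2,2) = 9: that forces (1,2) = 3, (2,3) = 6, after which (1,3) would have to be in {1,2,4,6,8,9} for the 13 across but in {7} for the 21 down — contradiction. So (2,2) = 8.
(1,2) = 14 − 10 = 4 completes the 14 down.
Nothing is forced directly, so branch on (2,1), whose candidates are 6 or 9. If (2,1) = 6: then (1,1) would have to be in {1,2,3,6,7,8} for the 13 across but in {5} for the 12 down — contradiction. So (2,1) = 9.
(1,1) = 12 − 10 = 2 completes the 12 down.
(1,3) = 13 − 6 = 7 completes the 13 across.
(2,3) = 23 − 17 = 6 completes the 23 across.

2, 4, 7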